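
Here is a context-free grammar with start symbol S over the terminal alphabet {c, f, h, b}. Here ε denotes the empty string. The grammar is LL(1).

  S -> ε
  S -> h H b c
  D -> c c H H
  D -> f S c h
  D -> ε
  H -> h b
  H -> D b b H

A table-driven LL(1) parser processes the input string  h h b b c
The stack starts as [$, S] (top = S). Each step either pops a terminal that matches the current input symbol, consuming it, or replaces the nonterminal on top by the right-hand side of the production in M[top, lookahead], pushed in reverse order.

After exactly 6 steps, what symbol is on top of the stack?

c

     Stack      Input        Action
  1  $ S        h h b b c $  expand S -> h H b c
  2  $ c b H h  h h b b c $  match h
  3  $ c b H    h b b c $    expand H -> h b
  4  $ c b b h  h b b c $    match h
  5  $ c b b    b b c $      match b
  6  $ c b      b c $        match b
Stack after step 6: $ c (top = c).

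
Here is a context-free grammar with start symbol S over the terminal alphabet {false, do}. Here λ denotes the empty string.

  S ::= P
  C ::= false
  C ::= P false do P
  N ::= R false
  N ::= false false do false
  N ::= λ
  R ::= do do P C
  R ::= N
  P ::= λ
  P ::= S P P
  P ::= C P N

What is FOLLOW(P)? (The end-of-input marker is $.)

FIRST(S) = {λ, false}  (via P)
FIRST(C) = {false}  (via P false do P)
FIRST(P) = {λ, false}  (via S P P, C P N)
FIRST(N) = {λ, do, false}  (via R false)
FIRST(R) = {λ, do, false}  (via N)
FOLLOW(S) includes $ since S is the start symbol.
FOLLOW(R): in N::=R false, R is followed by false with FIRST {false}. Thus FOLLOW(R) = {false}.
FOLLOW(S): in P::=S P P, S is followed by P P with FIRST {λ, false}; in P::=S P P, the suffix after S is nullable, so FOLLOW(S) ⊇ FOLLOW(P) = {$, do, false}. Thus FOLLOW(S) = {$, do, false}.
FOLLOW(C): in R::=do do P C, the suffix after C is empty, so FOLLOW(C) ⊇ FOLLOW(R) = {false}; in P::=C P N, C is followed by P N with FIRST {λ, do, false}; in P::=C P N, the suffix after C is nullable, so FOLLOW(C) ⊇ FOLLOW(P) = {$, do, false}. Thus FOLLOW(C) = {$, do, false}.
FOLLOW(P): in S::=P, the suffix after P is empty, so FOLLOW(P) ⊇ FOLLOW(S) = {$, do, false}; in C::=P false do P (occurrence 1), P is followed by false do P with FIRST {false}; in C::=P false do P (occurrence 2), the suffix after P is empty, so FOLLOW(P) ⊇ FOLLOW(C) = {$, do, false}; in R::=do do P C, P is followed by C with FIRST {false}; in P::=S P P (occurrence 1), P is followed by P with FIRST {λ, false}; in P::=S P P (occurrence 1), the suffix after P is nullable (adds nothing new); in P::=S P P (occurrence 2), the suffix after P is empty (adds nothing new); in P::=C P N, P is followed by N with FIRST {λ, do, false}; in P::=C P N, the suffix after P is nullable (adds nothing new). Thus FOLLOW(P) = {$, do, false}.
FOLLOW(N): in R::=N, the suffix after N is empty, so FOLLOW(N) ⊇ FOLLOW(R) = {false}; in P::=C P N, the suffix after N is empty, so FOLLOW(N) ⊇ FOLLOW(P) = {$, do, false}. Thus FOLLOW(N) = {$, do, false}.

{$, do, false}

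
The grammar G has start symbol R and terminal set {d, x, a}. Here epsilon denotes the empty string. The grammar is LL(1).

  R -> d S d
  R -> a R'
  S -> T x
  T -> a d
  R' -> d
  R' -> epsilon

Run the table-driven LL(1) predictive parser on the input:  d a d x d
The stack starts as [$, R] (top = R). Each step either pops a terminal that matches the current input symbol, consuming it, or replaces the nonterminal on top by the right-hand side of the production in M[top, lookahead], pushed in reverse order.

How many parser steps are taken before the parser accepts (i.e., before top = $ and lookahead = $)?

     Stack      Input        Action
  1  $ R        d a d x d $  expand R -> d S d
  2  $ d S d    d a d x d $  match d
  3  $ d S      a d x d $    expand S -> T x
  4  $ d x T    a d x d $    expand T -> a d
  5  $ d x d a  a d x d $    match a
  6  $ d x d    d x d $      match d
  7  $ d x      x d $        match x
  8  $ d        d $          match d
Accept reached after 8 steps.

8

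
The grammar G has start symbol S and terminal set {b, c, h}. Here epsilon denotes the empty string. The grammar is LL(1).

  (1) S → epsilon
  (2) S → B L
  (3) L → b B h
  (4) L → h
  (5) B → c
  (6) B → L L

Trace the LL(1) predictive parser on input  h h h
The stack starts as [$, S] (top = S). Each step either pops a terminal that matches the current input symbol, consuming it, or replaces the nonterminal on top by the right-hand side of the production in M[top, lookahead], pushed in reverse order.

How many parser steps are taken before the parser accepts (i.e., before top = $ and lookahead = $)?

     Stack    Input    Action
  1  $ S      h h h $  expand S → B L
  2  $ L B    h h h $  expand B → L L
  3  $ L L L  h h h $  expand L → h
  4  $ L L h  h h h $  match h
  5  $ L L    h h $    expand L → h
  6  $ L h    h h $    match h
  7  $ L      h $      expand L → h
  8  $ h      h $      match h
Accept reached after 8 steps.

8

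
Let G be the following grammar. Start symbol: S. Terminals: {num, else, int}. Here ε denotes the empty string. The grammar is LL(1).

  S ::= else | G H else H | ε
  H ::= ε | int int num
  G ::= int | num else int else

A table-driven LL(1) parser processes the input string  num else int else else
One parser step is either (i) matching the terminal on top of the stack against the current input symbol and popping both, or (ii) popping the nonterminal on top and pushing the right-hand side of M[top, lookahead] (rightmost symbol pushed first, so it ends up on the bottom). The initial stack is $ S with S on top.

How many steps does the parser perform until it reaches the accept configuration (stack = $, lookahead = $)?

step 1: stack=$ S  input=num else int else else $  — expand S ::= G H else H
step 2: stack=$ H else H G  input=num else int else else $  — expand G ::= num else int else
step 3: stack=$ H else H else int else num  input=num else int else else $  — match num
step 4: stack=$ H else H else int else  input=else int else else $  — match else
step 5: stack=$ H else H else int  input=int else else $  — match int
step 6: stack=$ H else H else  input=else else $  — match else
step 7: stack=$ H else H  input=else $  — expand H ::= ε
step 8: stack=$ H else  input=else $  — match else
step 9: stack=$ H  input=$  — expand H ::= ε
Accept reached after 9 steps.

9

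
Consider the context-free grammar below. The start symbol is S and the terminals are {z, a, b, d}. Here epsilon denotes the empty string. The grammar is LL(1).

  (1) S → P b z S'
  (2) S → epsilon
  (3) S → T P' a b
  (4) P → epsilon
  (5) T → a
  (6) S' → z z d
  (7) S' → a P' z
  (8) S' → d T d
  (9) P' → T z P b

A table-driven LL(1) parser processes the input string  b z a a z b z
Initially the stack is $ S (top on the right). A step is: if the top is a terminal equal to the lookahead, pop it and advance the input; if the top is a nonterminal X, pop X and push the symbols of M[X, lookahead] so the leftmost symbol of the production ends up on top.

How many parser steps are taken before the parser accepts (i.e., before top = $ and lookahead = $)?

      Stack        Input            Action
   1  $ S          b z a a z b z $  expand S → P b z S'
   2  $ S' z b P   b z a a z b z $  expand P → epsilon
   3  $ S' z b     b z a a z b z $  match b
   4  $ S' z       z a a z b z $    match z
   5  $ S'         a a z b z $      expand S' → a P' z
   6  $ z P' a     a a z b z $      match a
   7  $ z P'       a z b z $        expand P' → T z P b
   8  $ z b P z T  a z b z $        expand T → a
   9  $ z b P z a  a z b z $        match a
  10  $ z b P z    z b z $          match z
  11  $ z b P      b z $            expand P → epsilon
  12  $ z b        b z $            match b
  13  $ z          z $              match z
Accept reached after 13 steps.

13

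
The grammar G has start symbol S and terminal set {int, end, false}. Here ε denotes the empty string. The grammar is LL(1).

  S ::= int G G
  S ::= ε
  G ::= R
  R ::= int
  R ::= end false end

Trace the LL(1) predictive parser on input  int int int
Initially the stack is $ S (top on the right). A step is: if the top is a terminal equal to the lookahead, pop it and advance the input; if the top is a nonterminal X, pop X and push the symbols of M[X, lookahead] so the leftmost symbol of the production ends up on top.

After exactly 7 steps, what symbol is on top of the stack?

     Stack      Input          Action
  1  $ S        int int int $  expand S ::= int G G
  2  $ G G int  int int int $  match int
  3  $ G G      int int $      expand G ::= R
  4  $ G R      int int $      expand R ::= int
  5  $ G int    int int $      match int
  6  $ G        int $          expand G ::= R
  7  $ R        int $          expand R ::= int
Stack after step 7: $ int (top = int).

int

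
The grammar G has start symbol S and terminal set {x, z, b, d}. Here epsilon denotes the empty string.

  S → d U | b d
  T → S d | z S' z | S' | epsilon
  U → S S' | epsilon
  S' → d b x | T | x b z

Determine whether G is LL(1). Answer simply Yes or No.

No

FIRST(S) = {b, d}
FIRST(T) = {epsilon, b, d, x, z}
FIRST(U) = {epsilon, b, d}
FIRST(S') = {epsilon, b, d, x, z}
FOLLOW(S) = {$, b, d, x, z}
FOLLOW(T) = {$, b, d, x, z}
FOLLOW(U) = {$, b, d, x, z}
FOLLOW(S') = {$, b, d, x, z}
Cell M[S', d] receives both S' → d b x and S' → T — the grammar is not LL(1).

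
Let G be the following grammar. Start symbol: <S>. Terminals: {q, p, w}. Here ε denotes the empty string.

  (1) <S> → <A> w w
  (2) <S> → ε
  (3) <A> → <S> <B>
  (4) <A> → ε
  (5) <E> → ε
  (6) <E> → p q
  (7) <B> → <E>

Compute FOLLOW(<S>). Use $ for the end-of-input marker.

{$, p, w}

FIRST(<E>) = {ε, p}
FIRST(<B>) = {ε, p}  (via <E>)
FIRST(<S>) = {ε, p, w}  (via <A> w w)
FIRST(<A>) = {ε, p, w}  (via <S> <B>)
FOLLOW(<S>) includes $ since <S> is the start symbol.
FOLLOW(<A>): in <S>→<A> w w, <A> is followed by w w with FIRST {w}. Thus FOLLOW(<A>) = {w}.
FOLLOW(<S>): in <A>→<S> <B>, <S> is followed by <B> with FIRST {ε, p}; in <A>→<S> <B>, the suffix after <S> is nullable, so FOLLOW(<S>) ⊇ FOLLOW(<A>) = {w}. Thus FOLLOW(<S>) = {$, p, w}.
FOLLOW(<B>): in <A>→<S> <B>, the suffix after <B> is empty, so FOLLOW(<B>) ⊇ FOLLOW(<A>) = {w}. Thus FOLLOW(<B>) = {w}.
FOLLOW(<E>): in <B>→<E>, the suffix after <E> is empty, so FOLLOW(<E>) ⊇ FOLLOW(<B>) = {w}. Thus FOLLOW(<E>) = {w}.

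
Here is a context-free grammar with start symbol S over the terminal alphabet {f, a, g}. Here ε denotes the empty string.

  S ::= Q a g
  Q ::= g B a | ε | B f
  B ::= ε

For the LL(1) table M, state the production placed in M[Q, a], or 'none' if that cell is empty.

Q ::= ε

FIRST(B): from B::=ε we get {ε}. So FIRST(B) = {ε}.
FIRST(Q): from Q::=g B a we get {g}; from Q::=ε we get {ε}; from Q::=B f we get {f}. So FIRST(Q) = {ε, f, g}.
FIRST(S): from S::=Q a g we get {a, f, g}. So FIRST(S) = {a, f, g}.
FOLLOW(S) includes $ since S is the start symbol.
FOLLOW(Q): in S::=Q a g, Q is followed by a g with FIRST {a}. Thus FOLLOW(Q) = {a}.
For Q ::= g B a: FIRST(g B a) = {g}, so it goes in M[Q, t] for t ∈ {g}.
For Q ::= ε: FIRST(ε) = {ε}, so it goes in M[Q, t] for t ∈ {}; since ε ∈ FIRST, also for every t ∈ FOLLOW(Q) = {a}.
For Q ::= B f: FIRST(B f) = {f}, so it goes in M[Q, t] for t ∈ {f}.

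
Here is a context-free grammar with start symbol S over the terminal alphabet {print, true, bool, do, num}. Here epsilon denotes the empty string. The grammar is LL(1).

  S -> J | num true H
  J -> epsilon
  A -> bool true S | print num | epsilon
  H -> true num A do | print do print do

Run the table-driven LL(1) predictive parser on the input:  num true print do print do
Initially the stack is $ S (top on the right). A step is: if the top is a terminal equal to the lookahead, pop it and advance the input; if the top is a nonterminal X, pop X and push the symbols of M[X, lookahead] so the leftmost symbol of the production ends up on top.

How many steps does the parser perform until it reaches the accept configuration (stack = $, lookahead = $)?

     Stack                Input                         Action
  1  $ S                  num true print do print do $  expand S -> num true H
  2  $ H true num         num true print do print do $  match num
  3  $ H true             true print do print do $      match true
  4  $ H                  print do print do $           expand H -> print do print do
  5  $ do print do print  print do print do $           match print
  6  $ do print do        do print do $                 match do
  7  $ do print           print do $                    match print
  8  $ do                 do $                          match do
Accept reached after 8 steps.

8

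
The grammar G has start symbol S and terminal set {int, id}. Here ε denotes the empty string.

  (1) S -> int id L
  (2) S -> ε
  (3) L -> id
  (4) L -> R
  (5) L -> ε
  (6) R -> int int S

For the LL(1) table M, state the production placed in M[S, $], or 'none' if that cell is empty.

FIRST(S): from S->int id L we get {int}; from S->ε we get {ε}. So FIRST(S) = {ε, int}.
FIRST(R): from R->int int S we get {int}. So FIRST(R) = {int}.
FIRST(L): from L->id we get {id}; from L->R we get {int}; from L->ε we get {ε}. So FIRST(L) = {ε, id, int}.
FOLLOW(S) includes $ since S is the start symbol.
FOLLOW(S): in R->int int S, the suffix after S is empty, so FOLLOW(S) ⊇ FOLLOW(R) = {$}. Thus FOLLOW(S) = {$}.
FOLLOW(R): in L->R, the suffix after R is empty, so FOLLOW(R) ⊇ FOLLOW(L) = {$}. Thus FOLLOW(R) = {$}.
For S -> int id L: FIRST(int id L) = {int}, so it goes in M[S, t] for t ∈ {int}.
For S -> ε: FIRST(ε) = {ε}, so it goes in M[S, t] for t ∈ {}; since ε ∈ FIRST, also for every t ∈ FOLLOW(S) = {$}.

S -> ε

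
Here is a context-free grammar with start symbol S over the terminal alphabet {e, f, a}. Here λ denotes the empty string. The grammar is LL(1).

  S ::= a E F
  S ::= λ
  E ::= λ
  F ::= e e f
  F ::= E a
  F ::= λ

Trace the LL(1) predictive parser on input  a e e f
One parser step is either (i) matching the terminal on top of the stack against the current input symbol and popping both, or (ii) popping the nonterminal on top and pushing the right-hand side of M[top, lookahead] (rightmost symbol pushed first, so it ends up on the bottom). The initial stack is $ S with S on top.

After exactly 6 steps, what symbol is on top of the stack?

f

step 1: stack=$ S  input=a e e f $  — expand S ::= a E F
step 2: stack=$ F E a  input=a e e f $  — match a
step 3: stack=$ F E  input=e e f $  — expand E ::= λ
step 4: stack=$ F  input=e e f $  — expand F ::= e e f
step 5: stack=$ f e e  input=e e f $  — match e
step 6: stack=$ f e  input=e f $  — match e
Stack after step 6: $ f (top = f).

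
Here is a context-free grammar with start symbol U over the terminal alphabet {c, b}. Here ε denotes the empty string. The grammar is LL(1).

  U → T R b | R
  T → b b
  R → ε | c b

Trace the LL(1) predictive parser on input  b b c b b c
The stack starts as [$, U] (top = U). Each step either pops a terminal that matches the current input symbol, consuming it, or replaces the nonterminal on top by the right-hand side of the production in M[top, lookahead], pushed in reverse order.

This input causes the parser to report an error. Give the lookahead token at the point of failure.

     Stack      Input          Action
  1  $ U        b b c b b c $  expand U → T R b
  2  $ b R T    b b c b b c $  expand T → b b
  3  $ b R b b  b b c b b c $  match b
  4  $ b R b    b c b b c $    match b
  5  $ b R      c b b c $      expand R → c b
  6  $ b b c    c b b c $      match c
  7  $ b b      b b c $        match b
  8  $ b        b c $          match b
  9  $          c $            error: stack empty but input remains

c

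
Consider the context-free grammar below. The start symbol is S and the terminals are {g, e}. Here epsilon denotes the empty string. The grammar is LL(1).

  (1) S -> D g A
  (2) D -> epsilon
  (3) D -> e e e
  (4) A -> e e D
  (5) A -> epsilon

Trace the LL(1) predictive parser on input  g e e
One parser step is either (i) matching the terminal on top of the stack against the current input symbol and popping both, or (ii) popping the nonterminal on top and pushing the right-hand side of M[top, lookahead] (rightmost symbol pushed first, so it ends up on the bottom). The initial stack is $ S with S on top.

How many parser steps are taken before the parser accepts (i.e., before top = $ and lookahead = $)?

     Stack    Input    Action
  1  $ S      g e e $  expand S -> D g A
  2  $ A g D  g e e $  expand D -> epsilon
  3  $ A g    g e e $  match g
  4  $ A      e e $    expand A -> e e D
  5  $ D e e  e e $    match e
  6  $ D e    e $      match e
  7  $ D      $        expand D -> epsilon
Accept reached after 7 steps.

7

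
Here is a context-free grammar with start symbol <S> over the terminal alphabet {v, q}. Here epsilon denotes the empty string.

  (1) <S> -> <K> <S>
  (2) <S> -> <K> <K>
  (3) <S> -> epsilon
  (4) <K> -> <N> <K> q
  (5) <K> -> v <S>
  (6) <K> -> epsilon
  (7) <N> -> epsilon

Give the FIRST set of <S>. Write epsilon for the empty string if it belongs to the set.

{epsilon, q, v}

FIRST(<N>): from <N>->epsilon we get {epsilon}. So FIRST(<N>) = {epsilon}.
FIRST(<K>): from <K>-><N> <K> q we get {q, v}; from <K>->v <S> we get {v}; from <K>->epsilon we get {epsilon}. So FIRST(<K>) = {epsilon, q, v}.
FIRST(<S>): from <S>-><K> <S> we get {epsilon, q, v}; from <S>-><K> <K> we get {epsilon, q, v}; from <S>->epsilon we get {epsilon}. So FIRST(<S>) = {epsilon, q, v}.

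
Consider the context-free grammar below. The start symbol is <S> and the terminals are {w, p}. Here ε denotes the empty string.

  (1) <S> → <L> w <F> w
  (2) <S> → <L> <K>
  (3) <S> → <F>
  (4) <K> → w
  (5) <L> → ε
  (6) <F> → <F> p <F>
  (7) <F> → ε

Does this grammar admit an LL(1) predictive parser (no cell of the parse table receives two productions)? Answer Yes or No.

No

FIRST(<S>) = {ε, p, w}
FIRST(<K>) = {w}
FIRST(<L>) = {ε}
FIRST(<F>) = {ε, p}
FOLLOW(<S>) = {$}
FOLLOW(<K>) = {$}
FOLLOW(<L>) = {w}
FOLLOW(<F>) = {$, p, w}
Cell M[<F>, p] receives both <F> → <F> p <F> and <F> → ε — the grammar is not LL(1).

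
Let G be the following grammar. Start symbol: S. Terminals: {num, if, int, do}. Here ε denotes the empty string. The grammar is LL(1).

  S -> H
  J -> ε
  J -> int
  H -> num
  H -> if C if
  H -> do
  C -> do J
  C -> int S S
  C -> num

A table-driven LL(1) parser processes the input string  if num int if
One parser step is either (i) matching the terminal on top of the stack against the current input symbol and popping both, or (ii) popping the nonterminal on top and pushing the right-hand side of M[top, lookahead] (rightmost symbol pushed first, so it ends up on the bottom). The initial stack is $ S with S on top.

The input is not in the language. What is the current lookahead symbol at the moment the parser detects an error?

     Stack      Input            Action
  1  $ S        if num int if $  expand S -> H
  2  $ H        if num int if $  expand H -> if C if
  3  $ if C if  if num int if $  match if
  4  $ if C     num int if $     expand C -> num
  5  $ if num   num int if $     match num
  6  $ if       int if $         error: top is terminal if but lookahead is int

int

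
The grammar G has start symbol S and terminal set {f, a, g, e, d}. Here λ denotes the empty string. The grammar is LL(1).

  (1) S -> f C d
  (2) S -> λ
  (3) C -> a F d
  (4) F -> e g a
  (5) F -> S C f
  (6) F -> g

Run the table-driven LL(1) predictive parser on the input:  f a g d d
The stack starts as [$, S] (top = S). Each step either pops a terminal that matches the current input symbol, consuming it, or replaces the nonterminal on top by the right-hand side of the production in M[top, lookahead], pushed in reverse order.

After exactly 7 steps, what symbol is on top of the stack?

d

step 1: stack=$ S  input=f a g d d $  — expand S -> f C d
step 2: stack=$ d C f  input=f a g d d $  — match f
step 3: stack=$ d C  input=a g d d $  — expand C -> a F d
step 4: stack=$ d d F a  input=a g d d $  — match a
step 5: stack=$ d d F  input=g d d $  — expand F -> g
step 6: stack=$ d d g  input=g d d $  — match g
step 7: stack=$ d d  input=d d $  — match d
Stack after step 7: $ d (top = d).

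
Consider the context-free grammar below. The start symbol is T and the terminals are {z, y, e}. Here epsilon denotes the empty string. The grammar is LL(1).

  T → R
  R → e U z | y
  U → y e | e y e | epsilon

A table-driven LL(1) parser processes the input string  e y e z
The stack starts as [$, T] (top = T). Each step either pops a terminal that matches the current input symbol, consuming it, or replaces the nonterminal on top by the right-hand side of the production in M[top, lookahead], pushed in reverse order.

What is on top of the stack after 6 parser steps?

z

step 1: stack=$ T  input=e y e z $  — expand T → R
step 2: stack=$ R  input=e y e z $  — expand R → e U z
step 3: stack=$ z U e  input=e y e z $  — match e
step 4: stack=$ z U  input=y e z $  — expand U → y e
step 5: stack=$ z e y  input=y e z $  — match y
step 6: stack=$ z e  input=e z $  — match e
Stack after step 6: $ z (top = z).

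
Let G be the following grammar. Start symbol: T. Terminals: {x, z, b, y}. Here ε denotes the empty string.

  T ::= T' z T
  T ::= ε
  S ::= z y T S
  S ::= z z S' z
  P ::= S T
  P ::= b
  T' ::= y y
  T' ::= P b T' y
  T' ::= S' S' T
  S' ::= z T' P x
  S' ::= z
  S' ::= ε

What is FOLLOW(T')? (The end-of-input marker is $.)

FIRST(S): from S::=z y T S we get {z}; from S::=z z S' z we get {z}. So FIRST(S) = {z}.
FIRST(S'): from S'::=z T' P x we get {z}; from S'::=z we get {z}; from S'::=ε we get {ε}. So FIRST(S') = {ε, z}.
FIRST(P): from P::=S T we get {z}; from P::=b we get {b}. So FIRST(P) = {b, z}.
FIRST(T): from T::=T' z T we get {b, y, z}; from T::=ε we get {ε}. So FIRST(T) = {ε, b, y, z}.
FIRST(T'): from T'::=y y we get {y}; from T'::=P b T' y we get {b, z}; from T'::=S' S' T we get {ε, b, y, z}. So FIRST(T') = {ε, b, y, z}.
FOLLOW(T) includes $ since T is the start symbol.
FOLLOW(P): in T'::=P b T' y, P is followed by b T' y with FIRST {b}; in S'::=z T' P x, P is followed by x with FIRST {x}. Thus FOLLOW(P) = {b, x}.
FOLLOW(S): in S::=z y T S, the suffix after S is empty (adds nothing new); in P::=S T, S is followed by T with FIRST {ε, b, y, z}; in P::=S T, the suffix after S is nullable, so FOLLOW(S) ⊇ FOLLOW(P) = {b, x}. Thus FOLLOW(S) = {b, x, y, z}.
FOLLOW(T'): in T::=T' z T, T' is followed by z T with FIRST {z}; in T'::=P b T' y, T' is followed by y with FIRST {y}; in S'::=z T' P x, T' is followed by P x with FIRST {b, z}. Thus FOLLOW(T') = {b, y, z}.
FOLLOW(T): in T::=T' z T, the suffix after T is empty (adds nothing new); in S::=z y T S, T is followed by S with FIRST {z}; in P::=S T, the suffix after T is empty, so FOLLOW(T) ⊇ FOLLOW(P) = {b, x}; in T'::=S' S' T, the suffix after T is empty, so FOLLOW(T) ⊇ FOLLOW(T') = {b, y, z}. Thus FOLLOW(T) = {$, b, x, y, z}.
FOLLOW(S'): in S::=z z S' z, S' is followed by z with FIRST {z}; in T'::=S' S' T (occurrence 1), S' is followed by S' T with FIRST {ε, b, y, z}; in T'::=S' S' T (occurrence 1), the suffix after S' is nullable, so FOLLOW(S') ⊇ FOLLOW(T') = {b, y, z}; in T'::=S' S' T (occurrence 2), S' is followed by T with FIRST {ε, b, y, z}; in T'::=S' S' T (occurrence 2), the suffix after S' is nullable, so FOLLOW(S') ⊇ FOLLOW(T') = {b, y, z}. Thus FOLLOW(S') = {b, y, z}.

{b, y, z}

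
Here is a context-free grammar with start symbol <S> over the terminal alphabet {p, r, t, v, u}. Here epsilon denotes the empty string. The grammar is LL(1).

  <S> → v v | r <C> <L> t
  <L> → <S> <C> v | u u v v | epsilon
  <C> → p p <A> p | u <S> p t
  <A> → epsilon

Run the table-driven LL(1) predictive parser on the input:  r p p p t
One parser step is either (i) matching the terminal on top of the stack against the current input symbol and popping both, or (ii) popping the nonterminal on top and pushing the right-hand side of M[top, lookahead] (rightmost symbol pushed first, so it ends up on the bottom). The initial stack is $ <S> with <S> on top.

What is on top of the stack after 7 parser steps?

     Stack              Input        Action
  1  $ <S>              r p p p t $  expand <S> → r <C> <L> t
  2  $ t <L> <C> r      r p p p t $  match r
  3  $ t <L> <C>        p p p t $    expand <C> → p p <A> p
  4  $ t <L> p <A> p p  p p p t $    match p
  5  $ t <L> p <A> p    p p t $      match p
  6  $ t <L> p <A>      p t $        expand <A> → epsilon
  7  $ t <L> p          p t $        match p
Stack after step 7: $ t <L> (top = <L>).

<L>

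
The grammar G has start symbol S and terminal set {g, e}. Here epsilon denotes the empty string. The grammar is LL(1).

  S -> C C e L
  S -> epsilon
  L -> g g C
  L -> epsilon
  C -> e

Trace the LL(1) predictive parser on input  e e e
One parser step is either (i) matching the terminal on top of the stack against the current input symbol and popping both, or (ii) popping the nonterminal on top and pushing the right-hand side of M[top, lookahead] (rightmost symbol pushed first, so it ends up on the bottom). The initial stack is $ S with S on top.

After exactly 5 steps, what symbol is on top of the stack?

e

     Stack      Input    Action
  1  $ S        e e e $  expand S -> C C e L
  2  $ L e C C  e e e $  expand C -> e
  3  $ L e C e  e e e $  match e
  4  $ L e C    e e $    expand C -> e
  5  $ L e e    e e $    match e
Stack after step 5: $ L e (top = e).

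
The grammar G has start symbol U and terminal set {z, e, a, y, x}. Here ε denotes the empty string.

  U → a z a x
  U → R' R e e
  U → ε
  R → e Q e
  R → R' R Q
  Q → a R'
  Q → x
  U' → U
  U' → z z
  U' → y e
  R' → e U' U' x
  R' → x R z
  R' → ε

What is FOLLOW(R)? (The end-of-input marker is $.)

{a, e, x, z}

FIRST(Q) = {a, x}
FIRST(R') = {ε, e, x}
FIRST(R) = {e, x}  (via R' R Q)
FIRST(U) = {ε, a, e, x}  (via R' R e e)
FIRST(U') = {ε, a, e, x, y, z}  (via U)
FOLLOW(U) includes $ since U is the start symbol.
FOLLOW(R): in U→R' R e e, R is followed by e e with FIRST {e}; in R→R' R Q, R is followed by Q with FIRST {a, x}; in R'→x R z, R is followed by z with FIRST {z}. Thus FOLLOW(R) = {a, e, x, z}.
FOLLOW(Q): in R→e Q e, Q is followed by e with FIRST {e}; in R→R' R Q, the suffix after Q is empty, so FOLLOW(Q) ⊇ FOLLOW(R) = {a, e, x, z}. Thus FOLLOW(Q) = {a, e, x, z}.
FOLLOW(U'): in R'→e U' U' x (occurrence 1), U' is followed by U' x with FIRST {a, e, x, y, z}; in R'→e U' U' x (occurrence 2), U' is followed by x with FIRST {x}. Thus FOLLOW(U') = {a, e, x, y, z}.
FOLLOW(U): in U'→U, the suffix after U is empty, so FOLLOW(U) ⊇ FOLLOW(U') = {a, e, x, y, z}. Thus FOLLOW(U) = {$, a, e, x, y, z}.
FOLLOW(R'): in U→R' R e e, R' is followed by R e e with FIRST {e, x}; in R→R' R Q, R' is followed by R Q with FIRST {e, x}; in Q→a R', the suffix after R' is empty, so FOLLOW(R') ⊇ FOLLOW(Q) = {a, e, x, z}. Thus FOLLOW(R') = {a, e, x, z}.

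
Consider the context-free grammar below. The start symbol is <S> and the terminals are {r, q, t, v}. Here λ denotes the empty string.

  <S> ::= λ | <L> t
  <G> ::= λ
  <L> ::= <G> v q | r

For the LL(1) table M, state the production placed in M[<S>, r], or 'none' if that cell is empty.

FIRST(<G>): from <G>::=λ we get {λ}. So FIRST(<G>) = {λ}.
FIRST(<L>): from <L>::=<G> v q we get {v}; from <L>::=r we get {r}. So FIRST(<L>) = {r, v}.
FIRST(<S>): from <S>::=λ we get {λ}; from <S>::=<L> t we get {r, v}. So FIRST(<S>) = {λ, r, v}.
FOLLOW(<S>) includes $ since <S> is the start symbol.
FOLLOW(<S>): <S> appears on no right-hand side. Thus FOLLOW(<S>) = {$}.
For <S> ::= λ: FIRST(λ) = {λ}, so it goes in M[<S>, t] for t ∈ {}; since λ ∈ FIRST, also for every t ∈ FOLLOW(<S>) = {$}.
For <S> ::= <L> t: FIRST(<L> t) = {r, v}, so it goes in M[<S>, t] for t ∈ {r, v}.

<S> ::= <L> t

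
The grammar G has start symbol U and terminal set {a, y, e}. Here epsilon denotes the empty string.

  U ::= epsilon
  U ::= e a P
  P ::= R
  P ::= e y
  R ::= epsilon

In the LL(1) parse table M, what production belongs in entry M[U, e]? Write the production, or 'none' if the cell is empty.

U ::= e a P

FIRST(U): from U::=epsilon we get {epsilon}; from U::=e a P we get {e}. So FIRST(U) = {epsilon, e}.
FIRST(R): from R::=epsilon we get {epsilon}. So FIRST(R) = {epsilon}.
FIRST(P): from P::=R we get {epsilon}; from P::=e y we get {e}. So FIRST(P) = {epsilon, e}.
FOLLOW(U) includes $ since U is the start symbol.
FOLLOW(U): U appears on no right-hand side. Thus FOLLOW(U) = {$}.
For U ::= epsilon: FIRST(epsilon) = {epsilon}, so it goes in M[U, t] for t ∈ {}; since epsilon ∈ FIRST, also for every t ∈ FOLLOW(U) = {$}.
For U ::= e a P: FIRST(e a P) = {e}, so it goes in M[U, t] for t ∈ {e}.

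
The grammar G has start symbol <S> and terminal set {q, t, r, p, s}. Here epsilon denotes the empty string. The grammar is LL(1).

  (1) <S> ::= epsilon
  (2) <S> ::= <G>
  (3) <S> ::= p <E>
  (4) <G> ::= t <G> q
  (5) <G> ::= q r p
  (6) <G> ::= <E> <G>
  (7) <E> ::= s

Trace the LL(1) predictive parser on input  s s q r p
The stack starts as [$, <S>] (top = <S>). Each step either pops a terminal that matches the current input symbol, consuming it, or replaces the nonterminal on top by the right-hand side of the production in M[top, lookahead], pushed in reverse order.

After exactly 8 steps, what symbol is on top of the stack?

q

step 1: stack=$ <S>  input=s s q r p $  — expand <S> ::= <G>
step 2: stack=$ <G>  input=s s q r p $  — expand <G> ::= <E> <G>
step 3: stack=$ <G> <E>  input=s s q r p $  — expand <E> ::= s
step 4: stack=$ <G> s  input=s s q r p $  — match s
step 5: stack=$ <G>  input=s q r p $  — expand <G> ::= <E> <G>
step 6: stack=$ <G> <E>  input=s q r p $  — expand <E> ::= s
step 7: stack=$ <G> s  input=s q r p $  — match s
step 8: stack=$ <G>  input=q r p $  — expand <G> ::= q r p
Stack after step 8: $ p r q (top = q).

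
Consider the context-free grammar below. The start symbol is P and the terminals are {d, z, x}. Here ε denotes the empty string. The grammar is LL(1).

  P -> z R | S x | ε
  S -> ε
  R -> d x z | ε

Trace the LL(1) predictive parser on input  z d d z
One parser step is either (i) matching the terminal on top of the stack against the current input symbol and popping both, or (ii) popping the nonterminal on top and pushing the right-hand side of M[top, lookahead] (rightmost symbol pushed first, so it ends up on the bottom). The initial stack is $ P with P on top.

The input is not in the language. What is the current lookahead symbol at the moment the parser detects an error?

d

step 1: stack=$ P  input=z d d z $  — expand P -> z R
step 2: stack=$ R z  input=z d d z $  — match z
step 3: stack=$ R  input=d d z $  — expand R -> d x z
step 4: stack=$ z x d  input=d d z $  — match d
step 5: stack=$ z x  input=d z $  — error: top is terminal x but lookahead is d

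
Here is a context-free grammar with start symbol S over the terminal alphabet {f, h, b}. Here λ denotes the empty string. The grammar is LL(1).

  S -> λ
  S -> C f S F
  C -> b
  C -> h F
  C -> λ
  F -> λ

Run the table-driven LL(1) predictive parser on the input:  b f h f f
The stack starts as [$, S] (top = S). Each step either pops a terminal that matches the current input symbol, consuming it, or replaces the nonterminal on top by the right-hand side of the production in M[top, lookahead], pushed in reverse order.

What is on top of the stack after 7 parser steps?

step 1: stack=$ S  input=b f h f f $  — expand S -> C f S F
step 2: stack=$ F S f C  input=b f h f f $  — expand C -> b
step 3: stack=$ F S f b  input=b f h f f $  — match b
step 4: stack=$ F S f  input=f h f f $  — match f
step 5: stack=$ F S  input=h f f $  — expand S -> C f S F
step 6: stack=$ F F S f C  input=h f f $  — expand C -> h F
step 7: stack=$ F F S f F h  input=h f f $  — match h
Stack after step 7: $ F F S f F (top = F).

F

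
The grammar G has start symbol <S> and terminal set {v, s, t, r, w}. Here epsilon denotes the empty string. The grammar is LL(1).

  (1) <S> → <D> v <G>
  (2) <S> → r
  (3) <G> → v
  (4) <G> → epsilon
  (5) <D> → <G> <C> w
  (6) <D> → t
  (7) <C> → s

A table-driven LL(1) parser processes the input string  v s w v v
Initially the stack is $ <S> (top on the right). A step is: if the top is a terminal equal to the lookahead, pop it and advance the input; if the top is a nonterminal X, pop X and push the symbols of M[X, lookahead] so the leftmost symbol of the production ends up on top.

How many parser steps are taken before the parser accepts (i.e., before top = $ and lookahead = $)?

step 1: stack=$ <S>  input=v s w v v $  — expand <S> → <D> v <G>
step 2: stack=$ <G> v <D>  input=v s w v v $  — expand <D> → <G> <C> w
step 3: stack=$ <G> v w <C> <G>  input=v s w v v $  — expand <G> → v
step 4: stack=$ <G> v w <C> v  input=v s w v v $  — match v
step 5: stack=$ <G> v w <C>  input=s w v v $  — expand <C> → s
step 6: stack=$ <G> v w s  input=s w v v $  — match s
step 7: stack=$ <G> v w  input=w v v $  — match w
step 8: stack=$ <G> v  input=v v $  — match v
step 9: stack=$ <G>  input=v $  — expand <G> → v
step 10: stack=$ v  input=v $  — match v
Accept reached after 10 steps.

10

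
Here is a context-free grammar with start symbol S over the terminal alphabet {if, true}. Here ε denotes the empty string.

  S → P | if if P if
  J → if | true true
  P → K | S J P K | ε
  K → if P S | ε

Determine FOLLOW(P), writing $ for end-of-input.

FIRST(J): from J→if we get {if}; from J→true true we get {true}. So FIRST(J) = {if, true}.
FIRST(K): from K→if P S we get {if}; from K→ε we get {ε}. So FIRST(K) = {ε, if}.
FIRST(S): from S→P we get {ε, if, true}; from S→if if P if we get {if}. So FIRST(S) = {ε, if, true}.
FIRST(P): from P→K we get {ε, if}; from P→S J P K we get {if, true}; from P→ε we get {ε}. So FIRST(P) = {ε, if, true}.
FOLLOW(S) includes $ since S is the start symbol.
FOLLOW(S): in P→S J P K, S is followed by J P K with FIRST {if, true}; in K→if P S, the suffix after S is empty, so FOLLOW(S) ⊇ FOLLOW(K) = {$, if, true}. Thus FOLLOW(S) = {$, if, true}.
FOLLOW(J): in P→S J P K, J is followed by P K with FIRST {ε, if, true}; in P→S J P K, the suffix after J is nullable, so FOLLOW(J) ⊇ FOLLOW(P) = {$, if, true}. Thus FOLLOW(J) = {$, if, true}.
FOLLOW(P): in S→P, the suffix after P is empty, so FOLLOW(P) ⊇ FOLLOW(S) = {$, if, true}; in S→if if P if, P is followed by if with FIRST {if}; in P→S J P K, P is followed by K with FIRST {ε, if}; in P→S J P K, the suffix after P is nullable (adds nothing new); in K→if P S, P is followed by S with FIRST {ε, if, true}; in K→if P S, the suffix after P is nullable, so FOLLOW(P) ⊇ FOLLOW(K) = {$, if, true}. Thus FOLLOW(P) = {$, if, true}.
FOLLOW(K): in P→K, the suffix after K is empty, so FOLLOW(K) ⊇ FOLLOW(P) = {$, if, true}; in P→S J P K, the suffix after K is empty, so FOLLOW(K) ⊇ FOLLOW(P) = {$, if, true}. Thus FOLLOW(K) = {$, if, true}.

{$, if, true}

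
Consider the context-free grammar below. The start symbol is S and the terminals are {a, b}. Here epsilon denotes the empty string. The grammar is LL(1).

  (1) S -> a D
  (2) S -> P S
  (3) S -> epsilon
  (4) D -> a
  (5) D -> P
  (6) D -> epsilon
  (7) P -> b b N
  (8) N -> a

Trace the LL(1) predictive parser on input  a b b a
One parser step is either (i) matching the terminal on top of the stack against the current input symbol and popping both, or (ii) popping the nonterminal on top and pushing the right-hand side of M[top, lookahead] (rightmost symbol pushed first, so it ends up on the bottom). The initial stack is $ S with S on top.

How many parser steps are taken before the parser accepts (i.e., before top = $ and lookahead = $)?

8

     Stack    Input      Action
  1  $ S      a b b a $  expand S -> a D
  2  $ D a    a b b a $  match a
  3  $ D      b b a $    expand D -> P
  4  $ P      b b a $    expand P -> b b N
  5  $ N b b  b b a $    match b
  6  $ N b    b a $      match b
  7  $ N      a $        expand N -> a
  8  $ a      a $        match a
Accept reached after 8 steps.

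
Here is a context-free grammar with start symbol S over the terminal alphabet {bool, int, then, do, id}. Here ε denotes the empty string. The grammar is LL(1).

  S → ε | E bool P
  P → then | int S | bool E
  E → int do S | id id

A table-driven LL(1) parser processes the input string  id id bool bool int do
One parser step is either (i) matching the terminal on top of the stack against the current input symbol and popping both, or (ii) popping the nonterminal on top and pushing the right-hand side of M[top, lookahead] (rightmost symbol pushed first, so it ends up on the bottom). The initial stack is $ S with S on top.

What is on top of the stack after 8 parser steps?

int

     Stack           Input                     Action
  1  $ S             id id bool bool int do $  expand S → E bool P
  2  $ P bool E      id id bool bool int do $  expand E → id id
  3  $ P bool id id  id id bool bool int do $  match id
  4  $ P bool id     id bool bool int do $     match id
  5  $ P bool        bool bool int do $        match bool
  6  $ P             bool int do $             expand P → bool E
  7  $ E bool        bool int do $             match bool
  8  $ E             int do $                  expand E → int do S
Stack after step 8: $ S do int (top = int).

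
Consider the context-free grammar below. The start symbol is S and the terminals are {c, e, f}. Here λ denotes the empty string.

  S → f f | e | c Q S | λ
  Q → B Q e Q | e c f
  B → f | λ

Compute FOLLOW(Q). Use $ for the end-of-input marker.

{$, c, e, f}

FIRST(S): from S→f f we get {f}; from S→e we get {e}; from S→c Q S we get {c}; from S→λ we get {λ}. So FIRST(S) = {λ, c, e, f}.
FIRST(B): from B→f we get {f}; from B→λ we get {λ}. So FIRST(B) = {λ, f}.
FIRST(Q): from Q→B Q e Q we get {e, f}; from Q→e c f we get {e}. So FIRST(Q) = {e, f}.
FOLLOW(S) includes $ since S is the start symbol.
FOLLOW(S): in S→c Q S, the suffix after S is empty (adds nothing new). Thus FOLLOW(S) = {$}.
FOLLOW(Q): in S→c Q S, Q is followed by S with FIRST {λ, c, e, f}; in S→c Q S, the suffix after Q is nullable, so FOLLOW(Q) ⊇ FOLLOW(S) = {$}; in Q→B Q e Q (occurrence 1), Q is followed by e Q with FIRST {e}; in Q→B Q e Q (occurrence 2), the suffix after Q is empty (adds nothing new). Thus FOLLOW(Q) = {$, c, e, f}.
FOLLOW(B): in Q→B Q e Q, B is followed by Q e Q with FIRST {e, f}. Thus FOLLOW(B) = {e, f}.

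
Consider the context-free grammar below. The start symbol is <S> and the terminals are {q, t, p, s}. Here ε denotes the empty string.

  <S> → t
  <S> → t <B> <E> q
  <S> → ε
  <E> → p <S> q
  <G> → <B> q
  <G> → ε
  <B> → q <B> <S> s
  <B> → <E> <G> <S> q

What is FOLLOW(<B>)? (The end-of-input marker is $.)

FIRST(<S>): from <S>→t we get {t}; from <S>→t <B> <E> q we get {t}; from <S>→ε we get {ε}. So FIRST(<S>) = {ε, t}.
FIRST(<E>): from <E>→p <S> q we get {p}. So FIRST(<E>) = {p}.
FIRST(<B>): from <B>→q <B> <S> s we get {q}; from <B>→<E> <G> <S> q we get {p}. So FIRST(<B>) = {p, q}.
FIRST(<G>): from <G>→<B> q we get {p, q}; from <G>→ε we get {ε}. So FIRST(<G>) = {ε, p, q}.
FOLLOW(<S>) includes $ since <S> is the start symbol.
FOLLOW(<S>): in <E>→p <S> q, <S> is followed by q with FIRST {q}; in <B>→q <B> <S> s, <S> is followed by s with FIRST {s}; in <B>→<E> <G> <S> q, <S> is followed by q with FIRST {q}. Thus FOLLOW(<S>) = {$, q, s}.
FOLLOW(<E>): in <S>→t <B> <E> q, <E> is followed by q with FIRST {q}; in <B>→<E> <G> <S> q, <E> is followed by <G> <S> q with FIRST {p, q, t}. Thus FOLLOW(<E>) = {p, q, t}.
FOLLOW(<G>): in <B>→<E> <G> <S> q, <G> is followed by <S> q with FIRST {q, t}. Thus FOLLOW(<G>) = {q, t}.
FOLLOW(<B>): in <S>→t <B> <E> q, <B> is followed by <E> q with FIRST {p}; in <G>→<B> q, <B> is followed by q with FIRST {q}; in <B>→q <B> <S> s, <B> is followed by <S> s with FIRST {s, t}. Thus FOLLOW(<B>) = {p, q, s, t}.

{p, q, s, t}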